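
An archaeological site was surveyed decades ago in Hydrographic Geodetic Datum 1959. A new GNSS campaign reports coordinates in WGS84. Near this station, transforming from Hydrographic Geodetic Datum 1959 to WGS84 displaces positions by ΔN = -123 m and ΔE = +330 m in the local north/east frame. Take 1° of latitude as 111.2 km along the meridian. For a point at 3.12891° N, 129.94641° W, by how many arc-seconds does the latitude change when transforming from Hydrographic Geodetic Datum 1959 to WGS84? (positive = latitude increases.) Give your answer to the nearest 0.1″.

Δφ = -4.0″

1° of latitude = 111.2 km, so Δφ = -123.0 / 111200 = -0.0011061° = -3.982″.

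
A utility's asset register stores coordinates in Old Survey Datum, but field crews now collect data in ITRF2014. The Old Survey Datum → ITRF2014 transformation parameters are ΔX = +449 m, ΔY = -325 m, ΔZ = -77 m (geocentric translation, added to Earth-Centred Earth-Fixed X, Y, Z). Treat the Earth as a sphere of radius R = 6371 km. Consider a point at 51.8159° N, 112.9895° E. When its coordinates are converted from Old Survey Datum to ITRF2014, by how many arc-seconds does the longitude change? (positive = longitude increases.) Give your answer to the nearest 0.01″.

sin φ = 0.786028, cos φ = 0.618190, sin λ = 0.920576, cos λ = -0.390562.
East component: ΔE = −sin λ·ΔX + cos λ·ΔY = −(0.920576)(449) + (-0.390562)(-325) = -286.41 m.
1° of latitude spans πR/180 = 111195 m; at latitude φ, 1° of longitude spans that × cos φ = 68739.6 m, so Δλ = -286.41 / 68739.6 × 3600 = -15.000″.

Δλ = -15.00″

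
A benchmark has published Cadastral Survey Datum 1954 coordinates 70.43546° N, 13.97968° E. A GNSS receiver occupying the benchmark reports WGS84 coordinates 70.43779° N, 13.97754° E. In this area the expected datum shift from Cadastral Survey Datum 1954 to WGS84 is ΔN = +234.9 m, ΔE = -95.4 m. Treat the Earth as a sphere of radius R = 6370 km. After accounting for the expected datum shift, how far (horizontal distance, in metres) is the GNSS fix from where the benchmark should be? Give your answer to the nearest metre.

29 m

Observed coordinate differences: Δφ = +0.00233°, Δλ = -0.00214°.
Converting to metres (1° lat = 111177 m, cos φ = 0.334868): observed ΔN = 259.0 m, observed ΔE = -79.7 m.
Subtracting the expected shift leaves a residual of 259.0 − (234.9) = 24.1 m north and -79.7 − (-95.4) = 15.7 m east.
Residual distance = √(24.1² + 15.7²) = 28.8 m.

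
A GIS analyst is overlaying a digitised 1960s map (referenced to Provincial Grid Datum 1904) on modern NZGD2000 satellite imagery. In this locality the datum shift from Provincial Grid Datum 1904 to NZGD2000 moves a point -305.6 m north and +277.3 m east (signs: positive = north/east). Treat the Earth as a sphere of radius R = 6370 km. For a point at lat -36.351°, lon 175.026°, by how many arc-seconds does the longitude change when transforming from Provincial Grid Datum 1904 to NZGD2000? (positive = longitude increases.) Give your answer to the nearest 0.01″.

At latitude -36.351°, cos φ = 0.805401.
One radian of longitude at latitude φ spans R cos φ, so Δλ = ΔE / (R cos φ) = 277.3 / (6370000 × 0.805401) = 5.4050e-05 rad = 11.149″.

Δλ = 11.15″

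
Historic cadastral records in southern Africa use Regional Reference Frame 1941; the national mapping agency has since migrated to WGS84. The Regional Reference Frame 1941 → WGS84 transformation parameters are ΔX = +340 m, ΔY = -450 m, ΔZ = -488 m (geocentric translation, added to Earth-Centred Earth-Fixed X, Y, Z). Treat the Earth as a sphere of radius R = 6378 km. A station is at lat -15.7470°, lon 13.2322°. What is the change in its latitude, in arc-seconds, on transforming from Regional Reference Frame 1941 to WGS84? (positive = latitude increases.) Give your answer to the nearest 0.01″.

sin φ = -0.271390, cos φ = 0.962469, sin λ = 0.228898, cos λ = 0.973450.
North component: ΔN = −sin φ cos λ·ΔX − sin φ sin λ·ΔY + cos φ·ΔZ = −(-0.271390)(0.973450)(340) − (-0.271390)(0.228898)(-450) + (0.962469)(-488) = -407.82 m.
1° of latitude spans πR/180 = 111317 m, so Δφ = -407.82 / 111317 × 3600 = -13.189″.

Δφ = -13.19″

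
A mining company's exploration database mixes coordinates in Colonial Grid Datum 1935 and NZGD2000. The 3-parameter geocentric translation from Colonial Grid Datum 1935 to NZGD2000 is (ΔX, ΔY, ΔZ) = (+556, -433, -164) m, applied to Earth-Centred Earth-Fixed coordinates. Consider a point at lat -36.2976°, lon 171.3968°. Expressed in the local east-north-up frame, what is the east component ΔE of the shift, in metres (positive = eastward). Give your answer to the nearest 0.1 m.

ΔE = 345.0 m

The local east axis at (φ, λ) is (−sin λ, cos λ, 0), so ΔE = −sin(171.3968°)·556 + cos(171.3968°)·(-433) = 344.96 m.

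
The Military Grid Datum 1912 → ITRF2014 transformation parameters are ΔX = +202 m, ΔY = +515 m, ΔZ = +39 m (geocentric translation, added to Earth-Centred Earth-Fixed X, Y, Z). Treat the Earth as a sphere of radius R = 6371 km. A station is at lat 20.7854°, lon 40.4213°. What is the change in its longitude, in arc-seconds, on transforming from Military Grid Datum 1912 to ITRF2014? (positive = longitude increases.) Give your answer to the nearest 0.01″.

Δλ = 9.04″

sin φ = 0.354869, cos φ = 0.934916, sin λ = 0.648403, cos λ = 0.761297.
East component: ΔE = −sin λ·ΔX + cos λ·ΔY = −(0.648403)(202) + (0.761297)(515) = 261.09 m.
1° of latitude spans πR/180 = 111195 m; at latitude φ, 1° of longitude spans that × cos φ = 103957.9 m, so Δλ = 261.09 / 103957.9 × 3600 = 9.041″.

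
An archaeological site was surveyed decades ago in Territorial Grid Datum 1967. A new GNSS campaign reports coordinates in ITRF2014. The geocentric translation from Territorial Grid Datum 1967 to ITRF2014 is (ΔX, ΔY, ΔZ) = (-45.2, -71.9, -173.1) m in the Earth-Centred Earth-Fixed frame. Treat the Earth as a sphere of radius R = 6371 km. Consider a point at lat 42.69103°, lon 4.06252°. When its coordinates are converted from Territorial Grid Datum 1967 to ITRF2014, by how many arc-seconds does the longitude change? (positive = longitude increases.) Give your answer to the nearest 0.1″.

Δλ = -3.0″

sin φ = 0.678045, cos φ = 0.735021, sin λ = 0.070845, cos λ = 0.997487.
East component: ΔE = −sin λ·ΔX + cos λ·ΔY = −(0.070845)(-45.2) + (0.997487)(-71.9) = -68.52 m.
1° of latitude spans πR/180 = 111195 m; at latitude φ, 1° of longitude spans that × cos φ = 81730.6 m, so Δλ = -68.52 / 81730.6 × 3600 = -3.018″.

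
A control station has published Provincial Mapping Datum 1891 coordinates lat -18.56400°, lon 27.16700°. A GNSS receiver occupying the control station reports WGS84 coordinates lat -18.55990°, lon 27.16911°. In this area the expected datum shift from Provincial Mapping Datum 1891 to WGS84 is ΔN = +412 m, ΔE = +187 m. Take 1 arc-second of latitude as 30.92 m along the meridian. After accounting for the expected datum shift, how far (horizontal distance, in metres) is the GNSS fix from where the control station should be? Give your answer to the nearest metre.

57 m

Observed coordinate differences: Δφ = +0.00410°, Δλ = +0.00211°.
Converting to metres (1° lat = 111312 m, cos φ = 0.947969): observed ΔN = 456.4 m, observed ΔE = 222.6 m.
Subtracting the expected shift leaves a residual of 456.4 − (412) = 44.4 m north and 222.6 − (187) = 35.6 m east.
Residual distance = √(44.4² + 35.6²) = 56.9 m.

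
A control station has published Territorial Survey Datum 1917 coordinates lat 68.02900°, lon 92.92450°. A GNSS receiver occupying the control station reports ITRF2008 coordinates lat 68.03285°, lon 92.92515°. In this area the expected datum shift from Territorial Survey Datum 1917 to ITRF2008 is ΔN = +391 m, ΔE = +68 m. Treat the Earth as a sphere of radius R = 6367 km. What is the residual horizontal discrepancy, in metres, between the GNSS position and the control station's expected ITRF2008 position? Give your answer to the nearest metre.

Observed coordinate differences: Δφ = +0.00385°, Δλ = +0.00065°.
Converting to metres (1° lat = 111125 m, cos φ = 0.374137): observed ΔN = 427.8 m, observed ΔE = 27.0 m.
Subtracting the expected shift leaves a residual of 427.8 − (391) = 36.8 m north and 27.0 − (68) = -41.0 m east.
Residual distance = √(36.8² + (-41.0)²) = 55.1 m.

55 m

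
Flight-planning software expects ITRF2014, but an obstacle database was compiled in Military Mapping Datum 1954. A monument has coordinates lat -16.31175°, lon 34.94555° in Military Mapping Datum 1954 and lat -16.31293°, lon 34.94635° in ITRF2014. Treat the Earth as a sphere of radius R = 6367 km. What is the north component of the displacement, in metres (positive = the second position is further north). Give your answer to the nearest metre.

Δφ = -16.31293° − -16.31175° = -0.00118°; Δλ = 34.94635° − 34.94555° = +0.00080°.
1° along a meridian = πR/180 = 111125 m.
ΔN = Δφ × 111125 = -131.1 m; ΔE = Δλ × 111125 × cos(-16.31175°) = +0.00080 × 111125 × 0.959748 = 85.3 m.

ΔN = -131 m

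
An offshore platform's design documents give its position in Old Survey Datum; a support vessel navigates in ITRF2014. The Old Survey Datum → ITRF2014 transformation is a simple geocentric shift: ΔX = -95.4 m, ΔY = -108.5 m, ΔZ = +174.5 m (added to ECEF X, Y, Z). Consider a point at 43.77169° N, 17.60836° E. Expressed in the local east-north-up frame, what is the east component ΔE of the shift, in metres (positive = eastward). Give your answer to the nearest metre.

ΔE = -75 m

At φ = 43.77169°, λ = 17.60836°: sin φ = 0.691786, cos φ = 0.722102, sin λ = 0.302509, cos λ = 0.953147.
ΔE = −sin λ·ΔX + cos λ·ΔY = −(0.302509)·(-95.4) + (0.953147)·(-108.5) = -74.56 m.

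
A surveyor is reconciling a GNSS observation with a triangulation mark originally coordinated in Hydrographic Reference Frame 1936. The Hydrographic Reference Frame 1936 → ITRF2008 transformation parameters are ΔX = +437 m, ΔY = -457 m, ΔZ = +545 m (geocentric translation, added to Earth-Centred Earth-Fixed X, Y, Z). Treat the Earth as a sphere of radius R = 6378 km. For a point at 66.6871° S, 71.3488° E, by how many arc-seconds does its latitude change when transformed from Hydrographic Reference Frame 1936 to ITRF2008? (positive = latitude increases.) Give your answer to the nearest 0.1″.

Δφ = -1.7″

sin φ = -0.918357, cos φ = 0.395752, sin λ = 0.947483, cos λ = 0.319806.
North component: ΔN = −sin φ cos λ·ΔX − sin φ sin λ·ΔY + cos φ·ΔZ = −(-0.918357)(0.319806)(437) − (-0.918357)(0.947483)(-457) + (0.395752)(545) = -53.62 m.
1° of latitude spans πR/180 = 111317 m, so Δφ = -53.62 / 111317 × 3600 = -1.734″.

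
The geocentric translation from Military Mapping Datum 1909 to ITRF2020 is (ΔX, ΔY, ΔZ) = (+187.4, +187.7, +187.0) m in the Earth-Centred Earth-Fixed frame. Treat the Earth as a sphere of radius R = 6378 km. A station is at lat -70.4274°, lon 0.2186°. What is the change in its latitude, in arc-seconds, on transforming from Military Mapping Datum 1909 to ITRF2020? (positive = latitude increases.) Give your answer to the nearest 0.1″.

Δφ = 7.8″

sin φ = -0.942218, cos φ = 0.335001, sin λ = 0.003815, cos λ = 0.999993.
North component: ΔN = −sin φ cos λ·ΔX − sin φ sin λ·ΔY + cos φ·ΔZ = −(-0.942218)(0.999993)(187.4) − (-0.942218)(0.003815)(187.7) + (0.335001)(187.0) = 239.89 m.
1° of latitude spans πR/180 = 111317 m, so Δφ = 239.89 / 111317 × 3600 = 7.758″.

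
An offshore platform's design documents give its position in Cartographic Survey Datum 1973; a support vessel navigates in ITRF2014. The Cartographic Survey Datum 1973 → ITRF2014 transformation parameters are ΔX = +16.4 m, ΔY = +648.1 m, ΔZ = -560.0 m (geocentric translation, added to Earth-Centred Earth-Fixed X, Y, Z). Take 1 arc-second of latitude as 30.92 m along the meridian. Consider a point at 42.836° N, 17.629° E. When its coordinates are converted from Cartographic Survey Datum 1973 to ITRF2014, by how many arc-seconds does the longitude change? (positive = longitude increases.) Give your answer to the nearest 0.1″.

Δλ = 27.0″

sin φ = 0.679902, cos φ = 0.733303, sin λ = 0.302852, cos λ = 0.953038.
East component: ΔE = −sin λ·ΔX + cos λ·ΔY = −(0.302852)(16.4) + (0.953038)(648.1) = 612.70 m.
1° of latitude spans 3600 × 30.92 = 111312 m; at latitude φ, 1° of longitude spans that × cos φ = 81625.4 m, so Δλ = 612.70 / 81625.4 × 3600 = 27.022″.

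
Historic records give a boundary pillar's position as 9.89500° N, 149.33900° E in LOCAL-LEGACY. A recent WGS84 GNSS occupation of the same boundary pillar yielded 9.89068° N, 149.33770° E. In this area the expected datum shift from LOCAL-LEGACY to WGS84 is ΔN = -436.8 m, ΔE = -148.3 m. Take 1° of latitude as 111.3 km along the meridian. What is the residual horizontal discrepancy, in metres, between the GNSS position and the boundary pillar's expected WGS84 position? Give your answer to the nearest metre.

44 m

Observed coordinate differences: Δφ = -0.00432°, Δλ = -0.00130°.
Converting to metres (1° lat = 111300 m, cos φ = 0.985124): observed ΔN = -480.8 m, observed ΔE = -142.5 m.
Subtracting the expected shift leaves a residual of -480.8 − (-436.8) = -44.0 m north and -142.5 − (-148.3) = 5.8 m east.
Residual distance = √((-44.0)² + 5.8²) = 44.4 m.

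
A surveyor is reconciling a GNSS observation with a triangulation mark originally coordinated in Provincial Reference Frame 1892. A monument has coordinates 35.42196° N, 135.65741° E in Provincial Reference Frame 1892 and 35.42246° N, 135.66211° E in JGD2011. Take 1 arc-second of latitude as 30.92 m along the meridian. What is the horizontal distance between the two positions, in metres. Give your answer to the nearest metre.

430 m

Δφ = 35.42246° − 35.42196° = +0.00050°; Δλ = 135.66211° − 135.65741° = +0.00470°.
1° of latitude = 3600 × 30.92 = 111312 m.
ΔN = Δφ × 111312 = 55.7 m; ΔE = Δλ × 111312 × cos(35.42196°) = +0.00470 × 111312 × 0.814906 = 426.3 m.
Distance = √(ΔE² + ΔN²) = √(426.3² + 55.7²) = 429.9 m.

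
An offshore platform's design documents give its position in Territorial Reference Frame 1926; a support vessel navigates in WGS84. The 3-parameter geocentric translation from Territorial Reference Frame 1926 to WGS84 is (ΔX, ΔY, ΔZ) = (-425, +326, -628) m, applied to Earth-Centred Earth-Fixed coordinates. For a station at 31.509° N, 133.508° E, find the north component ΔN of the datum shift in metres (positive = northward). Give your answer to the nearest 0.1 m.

ΔN = -811.9 m

The local north axis is (−sin φ cos λ, −sin φ sin λ, cos φ), giving ΔN = -152.919 − 123.572 − 535.406 = -811.90 m.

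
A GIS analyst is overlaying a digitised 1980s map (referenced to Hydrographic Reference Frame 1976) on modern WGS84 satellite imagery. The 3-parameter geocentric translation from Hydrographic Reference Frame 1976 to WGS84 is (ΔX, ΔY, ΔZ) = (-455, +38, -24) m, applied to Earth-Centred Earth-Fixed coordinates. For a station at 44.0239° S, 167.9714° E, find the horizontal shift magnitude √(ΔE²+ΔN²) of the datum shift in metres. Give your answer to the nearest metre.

At φ = -44.0239°, λ = 167.9714°: sin φ = -0.694958, cos φ = 0.719050, sin λ = 0.208400, cos λ = -0.978044.
ΔE = −sin λ·ΔX + cos λ·ΔY = −(0.208400)·(-455) + (-0.978044)·(38) = 57.66 m.
ΔN = −sin φ cos λ·ΔX − sin φ sin λ·ΔY + cos φ·ΔZ = −(-0.694958)(-0.978044)(-455) − (-0.694958)(0.208400)(38) + (0.719050)(-24) = 297.51 m.
Horizontal magnitude = √(ΔE² + ΔN²) = √(57.66² + 297.51²) = 303.04 m.

303 m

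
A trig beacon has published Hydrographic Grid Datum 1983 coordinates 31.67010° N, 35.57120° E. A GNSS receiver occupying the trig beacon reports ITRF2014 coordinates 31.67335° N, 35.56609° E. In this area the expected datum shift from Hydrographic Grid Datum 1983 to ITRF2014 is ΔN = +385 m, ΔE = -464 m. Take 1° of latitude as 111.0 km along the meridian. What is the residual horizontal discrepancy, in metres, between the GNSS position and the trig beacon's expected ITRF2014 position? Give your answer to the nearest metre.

Observed coordinate differences: Δφ = +0.00325°, Δλ = -0.00511°.
Converting to metres (1° lat = 111000 m, cos φ = 0.851085): observed ΔN = 360.7 m, observed ΔE = -482.7 m.
Subtracting the expected shift leaves a residual of 360.7 − (385) = -24.3 m north and -482.7 − (-464) = -18.7 m east.
Residual distance = √((-24.3)² + (-18.7)²) = 30.6 m.

31 m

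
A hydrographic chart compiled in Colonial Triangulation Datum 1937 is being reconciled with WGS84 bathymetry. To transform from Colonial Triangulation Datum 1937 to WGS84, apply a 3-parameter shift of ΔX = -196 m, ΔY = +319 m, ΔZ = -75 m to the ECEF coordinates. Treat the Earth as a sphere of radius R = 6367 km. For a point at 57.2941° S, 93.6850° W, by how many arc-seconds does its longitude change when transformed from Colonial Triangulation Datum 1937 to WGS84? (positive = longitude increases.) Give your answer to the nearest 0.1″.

Δλ = -13.0″

sin φ = -0.841455, cos φ = 0.540327, sin λ = -0.997932, cos λ = -0.064271.
East component: ΔE = −sin λ·ΔX + cos λ·ΔY = −(-0.997932)(-196) + (-0.064271)(319) = -216.10 m.
1° of latitude spans πR/180 = 111125 m; at latitude φ, 1° of longitude spans that × cos φ = 60043.9 m, so Δλ = -216.10 / 60043.9 × 3600 = -12.956″.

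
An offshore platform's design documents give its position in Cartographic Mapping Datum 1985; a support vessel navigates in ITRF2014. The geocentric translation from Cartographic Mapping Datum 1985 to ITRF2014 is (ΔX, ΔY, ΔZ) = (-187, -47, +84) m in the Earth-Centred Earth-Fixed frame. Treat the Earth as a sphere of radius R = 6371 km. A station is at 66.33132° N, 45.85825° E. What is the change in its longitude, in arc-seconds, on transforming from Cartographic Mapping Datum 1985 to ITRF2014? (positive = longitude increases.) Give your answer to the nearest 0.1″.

Δλ = 8.2″

sin φ = 0.915882, cos φ = 0.401447, sin λ = 0.717619, cos λ = 0.696436.
East component: ΔE = −sin λ·ΔX + cos λ·ΔY = −(0.717619)(-187) + (0.696436)(-47) = 101.46 m.
1° of latitude spans πR/180 = 111195 m; at latitude φ, 1° of longitude spans that × cos φ = 44638.9 m, so Δλ = 101.46 / 44638.9 × 3600 = 8.183″.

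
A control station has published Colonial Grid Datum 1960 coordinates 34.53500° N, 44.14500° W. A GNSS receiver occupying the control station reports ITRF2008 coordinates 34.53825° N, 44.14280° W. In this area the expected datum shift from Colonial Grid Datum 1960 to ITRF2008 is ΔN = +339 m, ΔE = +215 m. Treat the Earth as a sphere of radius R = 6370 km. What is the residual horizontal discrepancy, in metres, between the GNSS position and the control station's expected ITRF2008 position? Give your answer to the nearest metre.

Observed coordinate differences: Δφ = +0.00325°, Δλ = +0.00220°.
Converting to metres (1° lat = 111177 m, cos φ = 0.823780): observed ΔN = 361.3 m, observed ΔE = 201.5 m.
Subtracting the expected shift leaves a residual of 361.3 − (339) = 22.3 m north and 201.5 − (215) = -13.5 m east.
Residual distance = √(22.3² + (-13.5)²) = 26.1 m.

26 m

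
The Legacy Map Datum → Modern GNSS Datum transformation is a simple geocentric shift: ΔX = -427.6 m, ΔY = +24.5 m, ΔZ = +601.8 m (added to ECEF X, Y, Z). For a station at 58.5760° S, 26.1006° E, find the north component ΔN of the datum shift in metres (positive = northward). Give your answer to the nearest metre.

The local north axis is (−sin φ cos λ, −sin φ sin λ, cos φ), giving ΔN = -327.675 + 9.198 + 313.759 = -4.72 m.

ΔN = -5 m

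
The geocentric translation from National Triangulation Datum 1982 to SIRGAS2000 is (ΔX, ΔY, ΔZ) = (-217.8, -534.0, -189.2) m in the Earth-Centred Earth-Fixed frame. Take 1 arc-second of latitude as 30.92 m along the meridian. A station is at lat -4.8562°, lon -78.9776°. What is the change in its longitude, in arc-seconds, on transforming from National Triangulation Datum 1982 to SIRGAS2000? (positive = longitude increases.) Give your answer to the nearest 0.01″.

sin φ = -0.084655, cos φ = 0.996410, sin λ = -0.981553, cos λ = 0.191193.
East component: ΔE = −sin λ·ΔX + cos λ·ΔY = −(-0.981553)(-217.8) + (0.191193)(-534.0) = -315.88 m.
1° of latitude spans 3600 × 30.92 = 111312 m; at latitude φ, 1° of longitude spans that × cos φ = 110912.4 m, so Δλ = -315.88 / 110912.4 × 3600 = -10.253″.

Δλ = -10.25″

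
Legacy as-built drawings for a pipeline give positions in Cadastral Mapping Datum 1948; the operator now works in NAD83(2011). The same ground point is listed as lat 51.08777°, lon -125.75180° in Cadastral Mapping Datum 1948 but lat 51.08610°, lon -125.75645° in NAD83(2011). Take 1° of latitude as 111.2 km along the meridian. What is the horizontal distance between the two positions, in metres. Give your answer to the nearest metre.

374 m

Δφ = 51.08610° − 51.08777° = -0.00167°; Δλ = -125.75645° − -125.75180° = -0.00465°.
ΔN = Δφ × 111200 = -185.7 m; ΔE = Δλ × 111200 × cos(51.08777°) = -0.00465 × 111200 × 0.628129 = -324.8 m.
Distance = √(ΔE² + ΔN²) = √((-324.8)² + (-185.7)²) = 374.1 m.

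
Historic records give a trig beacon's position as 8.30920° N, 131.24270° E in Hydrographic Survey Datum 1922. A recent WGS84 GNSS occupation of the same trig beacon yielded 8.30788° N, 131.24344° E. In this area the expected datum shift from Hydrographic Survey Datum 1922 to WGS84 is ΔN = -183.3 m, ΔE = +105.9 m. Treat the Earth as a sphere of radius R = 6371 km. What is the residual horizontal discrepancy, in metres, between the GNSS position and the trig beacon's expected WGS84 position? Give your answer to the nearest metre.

Observed coordinate differences: Δφ = -0.00132°, Δλ = +0.00074°.
Converting to metres (1° lat = 111195 m, cos φ = 0.989503): observed ΔN = -146.8 m, observed ΔE = 81.4 m.
Subtracting the expected shift leaves a residual of -146.8 − (-183.3) = 36.5 m north and 81.4 − (105.9) = -24.5 m east.
Residual distance = √(36.5² + (-24.5)²) = 44.0 m.

44 m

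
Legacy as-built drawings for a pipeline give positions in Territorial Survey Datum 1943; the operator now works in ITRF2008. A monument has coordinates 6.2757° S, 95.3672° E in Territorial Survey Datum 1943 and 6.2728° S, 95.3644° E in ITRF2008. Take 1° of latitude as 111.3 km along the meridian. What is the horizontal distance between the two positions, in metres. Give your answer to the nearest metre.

447 m

Δφ = -6.2728° − -6.2757° = +0.0029°; Δλ = 95.3644° − 95.3672° = -0.0028°.
ΔN = Δφ × 111300 = 322.8 m; ΔE = Δλ × 111300 × cos(-6.2757°) = -0.0028 × 111300 × 0.994007 = -309.8 m.
Distance = √(ΔE² + ΔN²) = √((-309.8)² + 322.8²) = 447.4 m.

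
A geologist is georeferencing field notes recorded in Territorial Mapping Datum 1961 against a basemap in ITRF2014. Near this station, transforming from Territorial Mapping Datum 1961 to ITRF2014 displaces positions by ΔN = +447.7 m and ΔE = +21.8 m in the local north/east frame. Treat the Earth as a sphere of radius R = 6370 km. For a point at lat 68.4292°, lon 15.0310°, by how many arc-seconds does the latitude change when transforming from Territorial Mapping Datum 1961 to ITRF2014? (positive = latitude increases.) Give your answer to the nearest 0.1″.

Δφ = 14.5″

On a sphere of radius R, 1 rad of latitude = R, so Δφ = ΔN / R = 447.7 / 6370000 = 7.0283e-05 rad = 14.497″.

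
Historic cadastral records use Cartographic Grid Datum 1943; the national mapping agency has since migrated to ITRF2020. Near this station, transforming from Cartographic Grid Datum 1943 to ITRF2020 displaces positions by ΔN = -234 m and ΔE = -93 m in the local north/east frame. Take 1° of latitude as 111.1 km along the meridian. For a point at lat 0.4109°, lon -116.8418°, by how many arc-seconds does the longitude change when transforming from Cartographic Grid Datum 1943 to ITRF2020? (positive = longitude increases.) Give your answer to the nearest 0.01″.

Δλ = -3.01″

At latitude 0.4109°, cos φ = 0.999974.
1° of longitude at this latitude = 111.1 × cos φ = 111.10 km, so Δλ = -93.0 / 111097.1 = -0.0008371° = -3.014″.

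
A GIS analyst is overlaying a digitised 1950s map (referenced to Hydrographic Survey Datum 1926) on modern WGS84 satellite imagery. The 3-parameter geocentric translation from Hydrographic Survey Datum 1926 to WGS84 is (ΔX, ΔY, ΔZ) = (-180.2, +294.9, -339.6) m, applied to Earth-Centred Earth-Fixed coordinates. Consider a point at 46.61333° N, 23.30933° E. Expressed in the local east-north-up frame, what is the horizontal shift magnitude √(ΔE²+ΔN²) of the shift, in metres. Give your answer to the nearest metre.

At φ = 46.61333°, λ = 23.30933°: sin φ = 0.726735, cos φ = 0.686918, sin λ = 0.395695, cos λ = 0.918382.
ΔE = −sin λ·ΔX + cos λ·ΔY = −(0.395695)·(-180.2) + (0.918382)·(294.9) = 342.14 m.
ΔN = −sin φ cos λ·ΔX − sin φ sin λ·ΔY + cos φ·ΔZ = −(0.726735)(0.918382)(-180.2) − (0.726735)(0.395695)(294.9) + (0.686918)(-339.6) = -197.81 m.
Horizontal magnitude = √(ΔE² + ΔN²) = √(342.14² + (-197.81)²) = 395.20 m.

395 m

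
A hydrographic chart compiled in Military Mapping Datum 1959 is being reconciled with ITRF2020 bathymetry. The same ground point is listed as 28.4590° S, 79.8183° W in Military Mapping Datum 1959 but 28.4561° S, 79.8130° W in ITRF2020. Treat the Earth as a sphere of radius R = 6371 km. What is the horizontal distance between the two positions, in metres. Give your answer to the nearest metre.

610 m

Δφ = -28.4561° − -28.4590° = +0.0029°; Δλ = -79.8130° − -79.8183° = +0.0053°.
1° along a meridian = πR/180 = 111195 m.
ΔN = Δφ × 111195 = 322.5 m; ΔE = Δλ × 111195 × cos(-28.4590°) = +0.0053 × 111195 × 0.879158 = 518.1 m.
Distance = √(ΔE² + ΔN²) = √(518.1² + 322.5²) = 610.3 m.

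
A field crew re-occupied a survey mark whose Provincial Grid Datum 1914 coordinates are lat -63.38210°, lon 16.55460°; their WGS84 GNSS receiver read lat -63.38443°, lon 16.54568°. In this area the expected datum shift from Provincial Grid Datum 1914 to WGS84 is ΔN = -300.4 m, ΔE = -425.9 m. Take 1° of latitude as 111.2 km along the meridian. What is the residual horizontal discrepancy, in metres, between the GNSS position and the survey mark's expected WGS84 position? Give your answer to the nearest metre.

Observed coordinate differences: Δφ = -0.00233°, Δλ = -0.00892°.
Converting to metres (1° lat = 111200 m, cos φ = 0.448038): observed ΔN = -259.1 m, observed ΔE = -444.4 m.
Subtracting the expected shift leaves a residual of -259.1 − (-300.4) = 41.3 m north and -444.4 − (-425.9) = -18.5 m east.
Residual distance = √(41.3² + (-18.5)²) = 45.3 m.

45 m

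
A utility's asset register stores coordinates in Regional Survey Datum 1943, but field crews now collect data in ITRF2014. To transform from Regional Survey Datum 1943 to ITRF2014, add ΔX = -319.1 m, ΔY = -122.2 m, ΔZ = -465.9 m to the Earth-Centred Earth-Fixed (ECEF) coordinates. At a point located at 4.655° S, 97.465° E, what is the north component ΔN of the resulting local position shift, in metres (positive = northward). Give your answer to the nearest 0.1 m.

The local north axis is (−sin φ cos λ, −sin φ sin λ, cos φ), giving ΔN = 3.365 − 9.833 − 464.363 = -470.83 m.

ΔN = -470.8 m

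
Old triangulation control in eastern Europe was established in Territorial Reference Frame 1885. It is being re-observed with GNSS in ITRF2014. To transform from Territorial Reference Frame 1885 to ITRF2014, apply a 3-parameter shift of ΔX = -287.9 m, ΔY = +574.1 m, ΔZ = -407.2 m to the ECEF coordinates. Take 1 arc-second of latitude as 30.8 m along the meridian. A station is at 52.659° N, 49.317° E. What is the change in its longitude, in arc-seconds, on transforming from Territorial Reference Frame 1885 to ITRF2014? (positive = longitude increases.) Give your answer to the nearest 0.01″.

Δλ = 31.72″

sin φ = 0.795040, cos φ = 0.606557, sin λ = 0.758328, cos λ = 0.651873.
East component: ΔE = −sin λ·ΔX + cos λ·ΔY = −(0.758328)(-287.9) + (0.651873)(574.1) = 592.56 m.
1° of latitude spans 3600 × 30.80 = 110880 m; at latitude φ, 1° of longitude spans that × cos φ = 67255.1 m, so Δλ = 592.56 / 67255.1 × 3600 = 31.718″.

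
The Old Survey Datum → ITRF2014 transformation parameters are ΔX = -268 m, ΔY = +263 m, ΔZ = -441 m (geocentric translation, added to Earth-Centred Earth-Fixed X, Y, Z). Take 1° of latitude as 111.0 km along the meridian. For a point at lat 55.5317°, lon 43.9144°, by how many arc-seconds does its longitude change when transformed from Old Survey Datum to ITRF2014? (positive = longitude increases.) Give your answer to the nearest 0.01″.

Δλ = 21.51″

sin φ = 0.824439, cos φ = 0.565950, sin λ = 0.693583, cos λ = 0.720377.
East component: ΔE = −sin λ·ΔX + cos λ·ΔY = −(0.693583)(-268) + (0.720377)(263) = 375.34 m.
1° of latitude spans 111000 m; at latitude φ, 1° of longitude spans that × cos φ = 62820.5 m, so Δλ = 375.34 / 62820.5 × 3600 = 21.509″.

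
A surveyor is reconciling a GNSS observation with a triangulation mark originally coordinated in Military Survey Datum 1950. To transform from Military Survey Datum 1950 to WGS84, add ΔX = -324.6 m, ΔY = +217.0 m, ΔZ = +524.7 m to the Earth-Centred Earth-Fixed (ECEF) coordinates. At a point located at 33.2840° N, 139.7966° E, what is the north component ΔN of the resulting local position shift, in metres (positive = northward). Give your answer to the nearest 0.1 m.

At φ = 33.2840°, λ = 139.7966°: sin φ = 0.548789, cos φ = 0.835961, sin λ = 0.645503, cos λ = -0.763758.
ΔN = −sin φ cos λ·ΔX − sin φ sin λ·ΔY + cos φ·ΔZ = −(0.548789)(-0.763758)(-324.6) − (0.548789)(0.645503)(217.0) + (0.835961)(524.7) = 225.70 m.

ΔN = 225.7 m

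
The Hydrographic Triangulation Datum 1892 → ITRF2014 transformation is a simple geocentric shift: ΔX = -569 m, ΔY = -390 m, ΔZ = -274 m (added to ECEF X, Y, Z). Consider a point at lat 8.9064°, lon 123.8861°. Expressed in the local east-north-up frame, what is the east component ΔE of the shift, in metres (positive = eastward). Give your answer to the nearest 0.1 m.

The local east axis at (φ, λ) is (−sin λ, cos λ, 0), so ΔE = −sin(123.8861°)·(-569) + cos(123.8861°)·(-390) = 689.80 m.

ΔE = 689.8 m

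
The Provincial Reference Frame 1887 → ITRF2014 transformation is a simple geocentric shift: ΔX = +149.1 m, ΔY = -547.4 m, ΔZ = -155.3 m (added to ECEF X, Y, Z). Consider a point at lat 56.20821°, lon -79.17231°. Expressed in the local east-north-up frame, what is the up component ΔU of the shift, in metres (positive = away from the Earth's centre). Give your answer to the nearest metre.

ΔU = 186 m

At φ = 56.20821°, λ = -79.17231°: sin φ = 0.831064, cos φ = 0.556177, sin λ = -0.982197, cos λ = 0.187856.
ΔU = cos φ cos λ·ΔX + cos φ sin λ·ΔY + sin φ·ΔZ = (0.556177)(0.187856)(149.1) + (0.556177)(-0.982197)(-547.4) + (0.831064)(-155.3) = 185.54 m.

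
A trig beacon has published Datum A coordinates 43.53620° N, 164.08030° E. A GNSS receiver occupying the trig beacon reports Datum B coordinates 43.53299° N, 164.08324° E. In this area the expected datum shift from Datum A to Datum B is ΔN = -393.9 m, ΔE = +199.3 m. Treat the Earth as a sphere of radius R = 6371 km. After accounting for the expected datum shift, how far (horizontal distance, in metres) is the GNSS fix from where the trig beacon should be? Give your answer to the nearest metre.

53 m

Observed coordinate differences: Δφ = -0.00321°, Δλ = +0.00294°.
Converting to metres (1° lat = 111195 m, cos φ = 0.724939): observed ΔN = -356.9 m, observed ΔE = 237.0 m.
Subtracting the expected shift leaves a residual of -356.9 − (-393.9) = 37.0 m north and 237.0 − (199.3) = 37.7 m east.
Residual distance = √(37.0² + 37.7²) = 52.8 m.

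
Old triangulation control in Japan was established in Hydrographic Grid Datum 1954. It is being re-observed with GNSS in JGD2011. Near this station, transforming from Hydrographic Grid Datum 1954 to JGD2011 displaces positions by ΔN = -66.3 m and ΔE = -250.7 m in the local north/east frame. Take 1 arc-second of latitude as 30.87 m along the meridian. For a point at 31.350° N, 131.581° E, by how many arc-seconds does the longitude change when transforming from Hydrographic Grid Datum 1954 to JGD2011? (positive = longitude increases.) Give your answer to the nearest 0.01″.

Δλ = -9.51″

At latitude 31.350°, cos φ = 0.854005.
1″ of longitude at this latitude = 30.87 × cos φ = 26.3631 m, so Δλ = -250.7 / 26.3631 = -9.509″.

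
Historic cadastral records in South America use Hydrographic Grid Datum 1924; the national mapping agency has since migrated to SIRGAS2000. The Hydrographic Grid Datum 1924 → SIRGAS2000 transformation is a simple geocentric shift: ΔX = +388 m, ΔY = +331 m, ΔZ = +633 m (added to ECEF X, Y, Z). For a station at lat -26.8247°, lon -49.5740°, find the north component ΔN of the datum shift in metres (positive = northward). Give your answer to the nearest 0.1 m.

At φ = -26.8247°, λ = -49.5740°: sin φ = -0.451262, cos φ = 0.892391, sin λ = -0.761244, cos λ = 0.648465.
ΔN = −sin φ cos λ·ΔX − sin φ sin λ·ΔY + cos φ·ΔZ = −(-0.451262)(0.648465)(388) − (-0.451262)(-0.761244)(331) + (0.892391)(633) = 564.72 m.

ΔN = 564.7 m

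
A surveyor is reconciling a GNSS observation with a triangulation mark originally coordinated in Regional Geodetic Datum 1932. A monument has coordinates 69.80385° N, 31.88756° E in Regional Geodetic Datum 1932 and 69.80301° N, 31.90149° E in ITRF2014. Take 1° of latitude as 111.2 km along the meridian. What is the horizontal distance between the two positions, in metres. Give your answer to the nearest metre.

Δφ = 69.80301° − 69.80385° = -0.00084°; Δλ = 31.90149° − 31.88756° = +0.01393°.
ΔN = Δφ × 111200 = -93.4 m; ΔE = Δλ × 111200 × cos(69.80385°) = +0.01393 × 111200 × 0.345235 = 534.8 m.
Distance = √(ΔE² + ΔN²) = √(534.8² + (-93.4)²) = 542.9 m.

543 m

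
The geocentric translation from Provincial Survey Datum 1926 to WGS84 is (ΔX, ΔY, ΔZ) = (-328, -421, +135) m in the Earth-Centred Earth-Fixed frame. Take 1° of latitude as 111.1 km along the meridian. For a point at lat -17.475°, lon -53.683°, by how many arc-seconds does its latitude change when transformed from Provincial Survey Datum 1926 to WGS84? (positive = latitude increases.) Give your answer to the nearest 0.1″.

Δφ = 5.6″

sin φ = -0.300290, cos φ = 0.953848, sin λ = -0.805753, cos λ = 0.592252.
North component: ΔN = −sin φ cos λ·ΔX − sin φ sin λ·ΔY + cos φ·ΔZ = −(-0.300290)(0.592252)(-328) − (-0.300290)(-0.805753)(-421) + (0.953848)(135) = 172.30 m.
1° of latitude spans 111100 m, so Δφ = 172.30 / 111100 × 3600 = 5.583″.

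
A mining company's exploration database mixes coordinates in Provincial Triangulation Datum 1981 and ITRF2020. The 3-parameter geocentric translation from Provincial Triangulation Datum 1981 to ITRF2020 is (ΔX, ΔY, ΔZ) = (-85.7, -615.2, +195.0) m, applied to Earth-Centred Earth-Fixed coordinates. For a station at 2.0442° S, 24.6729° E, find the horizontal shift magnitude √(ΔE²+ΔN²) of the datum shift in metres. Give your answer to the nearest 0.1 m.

554.3 m

At φ = -2.0442°, λ = 24.6729°: sin φ = -0.035670, cos φ = 0.999364, sin λ = 0.417437, cos λ = 0.908706.
ΔE = −sin λ·ΔX + cos λ·ΔY = −(0.417437)·(-85.7) + (0.908706)·(-615.2) = -523.26 m.
ΔN = −sin φ cos λ·ΔX − sin φ sin λ·ΔY + cos φ·ΔZ = −(-0.035670)(0.908706)(-85.7) − (-0.035670)(0.417437)(-615.2) + (0.999364)(195.0) = 182.94 m.
Horizontal magnitude = √(ΔE² + ΔN²) = √((-523.26)² + 182.94²) = 554.32 m.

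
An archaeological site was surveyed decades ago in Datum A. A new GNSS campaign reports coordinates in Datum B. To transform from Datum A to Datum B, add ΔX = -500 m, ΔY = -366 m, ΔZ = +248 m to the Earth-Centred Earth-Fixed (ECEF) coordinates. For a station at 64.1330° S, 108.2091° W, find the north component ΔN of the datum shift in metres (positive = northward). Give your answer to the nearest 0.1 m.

At φ = -64.1330°, λ = -108.2091°: sin φ = -0.899809, cos φ = 0.436284, sin λ = -0.949922, cos λ = -0.312486.
ΔN = −sin φ cos λ·ΔX − sin φ sin λ·ΔY + cos φ·ΔZ = −(-0.899809)(-0.312486)(-500) − (-0.899809)(-0.949922)(-366) + (0.436284)(248) = 561.63 m.

ΔN = 561.6 m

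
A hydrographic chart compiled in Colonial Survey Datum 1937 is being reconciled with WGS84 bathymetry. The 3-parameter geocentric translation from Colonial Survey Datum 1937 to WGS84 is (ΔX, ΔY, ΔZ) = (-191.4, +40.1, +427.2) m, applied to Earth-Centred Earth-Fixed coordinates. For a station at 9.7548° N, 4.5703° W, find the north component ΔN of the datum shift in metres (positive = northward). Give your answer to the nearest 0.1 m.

The local north axis is (−sin φ cos λ, −sin φ sin λ, cos φ), giving ΔN = 32.326 + 0.541 + 421.023 = 453.89 m.

ΔN = 453.9 m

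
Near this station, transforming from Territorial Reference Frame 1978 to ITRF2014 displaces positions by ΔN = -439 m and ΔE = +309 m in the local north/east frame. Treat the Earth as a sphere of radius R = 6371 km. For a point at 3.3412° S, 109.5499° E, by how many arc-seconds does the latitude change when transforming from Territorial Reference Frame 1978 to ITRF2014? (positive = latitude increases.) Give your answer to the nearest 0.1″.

Δφ = -14.2″

On a sphere of radius R, 1 rad of latitude = R, so Δφ = ΔN / R = -439.0 / 6371000 = -6.8906e-05 rad = -14.213″.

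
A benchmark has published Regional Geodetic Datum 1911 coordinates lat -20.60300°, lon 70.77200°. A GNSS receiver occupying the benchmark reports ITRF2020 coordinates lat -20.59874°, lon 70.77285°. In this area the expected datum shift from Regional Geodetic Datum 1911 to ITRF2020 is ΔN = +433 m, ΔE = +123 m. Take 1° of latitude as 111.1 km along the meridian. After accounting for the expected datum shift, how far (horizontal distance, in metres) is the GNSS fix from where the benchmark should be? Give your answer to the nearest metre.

Observed coordinate differences: Δφ = +0.00426°, Δλ = +0.00085°.
Converting to metres (1° lat = 111100 m, cos φ = 0.936041): observed ΔN = 473.3 m, observed ΔE = 88.4 m.
Subtracting the expected shift leaves a residual of 473.3 − (433) = 40.3 m north and 88.4 − (123) = -34.6 m east.
Residual distance = √(40.3² + (-34.6)²) = 53.1 m.

53 m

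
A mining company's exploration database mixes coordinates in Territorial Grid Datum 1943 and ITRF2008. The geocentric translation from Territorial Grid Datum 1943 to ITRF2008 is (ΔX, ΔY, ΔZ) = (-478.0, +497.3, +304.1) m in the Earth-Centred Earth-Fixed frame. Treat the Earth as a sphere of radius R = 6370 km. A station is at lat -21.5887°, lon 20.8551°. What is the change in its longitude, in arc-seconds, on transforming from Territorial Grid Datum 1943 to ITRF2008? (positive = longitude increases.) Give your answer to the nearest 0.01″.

Δλ = 22.11″

sin φ = -0.367941, cos φ = 0.929849, sin λ = 0.356006, cos λ = 0.934484.
East component: ΔE = −sin λ·ΔX + cos λ·ΔY = −(0.356006)(-478.0) + (0.934484)(497.3) = 634.89 m.
1° of latitude spans πR/180 = 111177 m; at latitude φ, 1° of longitude spans that × cos φ = 103378.3 m, so Δλ = 634.89 / 103378.3 × 3600 = 22.109″.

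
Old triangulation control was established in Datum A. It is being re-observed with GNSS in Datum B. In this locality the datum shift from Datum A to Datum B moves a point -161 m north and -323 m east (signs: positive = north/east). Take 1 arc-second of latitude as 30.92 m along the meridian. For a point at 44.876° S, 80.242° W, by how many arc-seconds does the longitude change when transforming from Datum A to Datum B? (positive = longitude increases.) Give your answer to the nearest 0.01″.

Δλ = -14.74″

At latitude -44.876°, cos φ = 0.708635.
1″ of longitude at this latitude = 30.92 × cos φ = 21.9110 m, so Δλ = -323.0 / 21.9110 = -14.741″.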